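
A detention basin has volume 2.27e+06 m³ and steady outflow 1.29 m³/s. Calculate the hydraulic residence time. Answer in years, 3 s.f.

Q = 1.29 m³/s × 3.156e+07 s/yr = 4.071e+07 m³/yr.
Hydraulic residence time τ = V/Q = 2.27e+06/4.071e+07 = 0.05576 yr.

0.0558 yr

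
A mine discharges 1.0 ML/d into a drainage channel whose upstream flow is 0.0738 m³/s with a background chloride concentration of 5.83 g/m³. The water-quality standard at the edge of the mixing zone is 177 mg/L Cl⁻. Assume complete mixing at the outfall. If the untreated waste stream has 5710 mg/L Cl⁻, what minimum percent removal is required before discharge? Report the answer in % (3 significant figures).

1.0 ML/d = 0.01157 m³/s.
Mass balance: 177·0.08537 = 0.01157·Cₑ + 0.0738·5.83.
Cₑ = (15.11 − 0.4303) / 0.01157 = 1268 mg/L.
Required removal = 1 − 1268/5710 = 77.79 %.

77.8 %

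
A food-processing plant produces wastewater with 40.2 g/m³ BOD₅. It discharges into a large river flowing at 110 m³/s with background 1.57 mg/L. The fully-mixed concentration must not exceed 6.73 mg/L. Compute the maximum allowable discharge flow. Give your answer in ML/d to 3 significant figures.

1470 ML/d

Mass balance at complete mixing: C_std·(Q_w + Q_r) = Q_w·C_e + Q_r·C_b.
Rearranging, Q_w = Q_r·(C_std − C_b)/(C_e − C_std) = 110·(6.73 − 1.57) / (40.2 − 6.73) = 16.96 m³/s.
= 1465 ML/d.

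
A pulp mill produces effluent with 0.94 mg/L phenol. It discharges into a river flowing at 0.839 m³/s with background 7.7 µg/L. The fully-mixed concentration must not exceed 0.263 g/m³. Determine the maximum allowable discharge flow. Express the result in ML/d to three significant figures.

27.3 ML/d

7.7 µg/L = 0.0077 mg/L.
Mass balance at complete mixing: C_std·(Q_w + Q_r) = Q_w·C_e + Q_r·C_b.
Rearranging, Q_w = Q_r·(C_std − C_b)/(C_e − C_std) = 0.839·(0.263 − 0.0077) / (0.94 − 0.263) = 0.3164 m³/s.
= 27.34 ML/d.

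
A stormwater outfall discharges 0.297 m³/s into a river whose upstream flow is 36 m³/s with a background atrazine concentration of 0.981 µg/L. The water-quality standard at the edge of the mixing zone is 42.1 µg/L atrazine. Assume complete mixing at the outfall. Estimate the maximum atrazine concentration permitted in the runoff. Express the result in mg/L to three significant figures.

5.03 mg/L

0.981 µg/L = 0.000981 mg/L.
42.1 µg/L = 0.0421 mg/L.
Mass balance: 0.0421·36.3 = 0.297·Cₑ + 36·0.000981.
Cₑ = (1.528 − 0.03532) / 0.297 = 5.026 mg/L.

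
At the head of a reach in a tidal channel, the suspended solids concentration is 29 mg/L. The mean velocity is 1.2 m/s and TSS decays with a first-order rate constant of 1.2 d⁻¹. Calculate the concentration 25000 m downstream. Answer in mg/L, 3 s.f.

21.7 mg/L

Travel time t = 25000 m / 1.2 m/s = 2.5e+04/1.2 = 2.083e+04 s = 0.2411 d.
First-order decay: C = 29·exp(−1.2·0.2411) = 29·0.7487 = 21.71 mg/L.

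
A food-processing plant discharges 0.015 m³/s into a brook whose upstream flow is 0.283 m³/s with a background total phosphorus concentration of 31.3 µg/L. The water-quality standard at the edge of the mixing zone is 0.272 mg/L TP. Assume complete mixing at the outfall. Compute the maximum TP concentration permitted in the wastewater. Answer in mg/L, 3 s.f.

4.81 mg/L

31.3 µg/L = 0.0313 mg/L.
Mass balance: 0.272·0.298 = 0.015·Cₑ + 0.283·0.0313.
Cₑ = (0.08106 − 0.008858) / 0.015 = 4.813 mg/L.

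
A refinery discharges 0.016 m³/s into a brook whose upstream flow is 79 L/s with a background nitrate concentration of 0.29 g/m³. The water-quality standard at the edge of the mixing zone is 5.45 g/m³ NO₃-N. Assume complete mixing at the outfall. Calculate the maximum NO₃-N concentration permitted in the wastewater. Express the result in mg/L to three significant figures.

79 L/s = 0.079 m³/s.
Mass balance: 5.45·0.095 = 0.016·Cₑ + 0.079·0.29.
Cₑ = (0.5178 − 0.02291) / 0.016 = 30.93 mg/L.

30.9 mg/L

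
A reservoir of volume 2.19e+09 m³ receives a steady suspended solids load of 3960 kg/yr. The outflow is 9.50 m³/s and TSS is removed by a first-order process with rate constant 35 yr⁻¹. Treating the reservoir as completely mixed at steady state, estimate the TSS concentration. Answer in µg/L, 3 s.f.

Outflow Q = 9.50 m³/s × 3.156e+07 s/yr = 2.998e+08 m³/yr.
Steady-state CSTR mass balance: W = Q·C + k·V·C, so C = W/(Q + kV).
Q + kV = 2.998e+08 + 35·2.19e+09 = 7.695e+10 m³/yr.
C = 3960/7.695e+10 = 5.146e-08 kg/m³ = 5.146e-05 mg/L = 0.05146 µg/L.

0.0515 µg/L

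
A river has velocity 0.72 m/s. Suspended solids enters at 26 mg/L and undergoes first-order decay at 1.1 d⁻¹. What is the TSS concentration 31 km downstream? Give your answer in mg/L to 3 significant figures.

Travel time t = 31 km / 0.72 m/s = 3.1e+04/0.72 = 4.306e+04 s = 0.4983 d.
First-order decay: C = 26·exp(−1.1·0.4983) = 26·0.578 = 15.03 mg/L.

15.0 mg/L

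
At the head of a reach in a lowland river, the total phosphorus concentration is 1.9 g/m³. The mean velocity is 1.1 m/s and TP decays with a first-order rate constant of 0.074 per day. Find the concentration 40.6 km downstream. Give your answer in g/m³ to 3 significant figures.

Travel time t = 40.6 km / 1.1 m/s = 4.06e+04/1.1 = 3.691e+04 s = 0.4272 d.
First-order decay: C = 1.9·exp(−0.074·0.4272) = 1.9·0.9689 = 1.841 g/m³.

1.84 g/m³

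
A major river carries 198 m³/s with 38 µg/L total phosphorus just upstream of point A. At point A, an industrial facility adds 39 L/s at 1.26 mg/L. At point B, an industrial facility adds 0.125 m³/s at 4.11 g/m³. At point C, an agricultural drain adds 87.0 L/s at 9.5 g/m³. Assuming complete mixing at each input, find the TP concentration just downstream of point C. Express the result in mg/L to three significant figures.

0.0450 mg/L

38 µg/L = 0.038 mg/L.
39 L/s = 0.039 m³/s.
After input A: C = (198·0.038 + 0.039·1.26) / 198 = 0.03824 mg/L.
After input B: C = (198·0.03824 + 0.125·4.11) / 198.2 = 0.04081 mg/L.
87.0 L/s = 0.087 m³/s.
After input C: C = (198.2·0.04081 + 0.087·9.5) / 198.3 = 0.04496 mg/L.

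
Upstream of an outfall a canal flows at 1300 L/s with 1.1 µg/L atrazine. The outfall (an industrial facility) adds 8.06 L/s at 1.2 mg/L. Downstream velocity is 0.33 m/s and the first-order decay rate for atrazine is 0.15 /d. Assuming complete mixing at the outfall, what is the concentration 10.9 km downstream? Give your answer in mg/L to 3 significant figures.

8.06 L/s = 0.00806 m³/s.
1300 L/s = 1.3 m³/s.
1.1 µg/L = 0.0011 mg/L.
After complete mixing, C₀ = (0.00806·1.2 + 1.3·0.0011) / 1.308 = 0.008487 mg/L.
Travel time t = 1.09e+04 m / 0.33 m/s = 3.303e+04 s = 0.3823 d.
C = 0.008487·exp(−0.15·0.3823) = 0.008487·0.9443 = 0.008014 mg/L.

0.00801 mg/L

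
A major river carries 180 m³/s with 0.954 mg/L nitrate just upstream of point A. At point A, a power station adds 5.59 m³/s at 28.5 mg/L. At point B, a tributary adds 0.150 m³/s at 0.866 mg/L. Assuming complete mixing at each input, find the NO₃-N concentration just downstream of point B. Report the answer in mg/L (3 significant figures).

1.78 mg/L

After input A: C = (180·0.954 + 5.59·28.5) / 185.6 = 1.784 mg/L.
After input B: C = (185.6·1.784 + 0.15·0.866) / 185.7 = 1.783 mg/L.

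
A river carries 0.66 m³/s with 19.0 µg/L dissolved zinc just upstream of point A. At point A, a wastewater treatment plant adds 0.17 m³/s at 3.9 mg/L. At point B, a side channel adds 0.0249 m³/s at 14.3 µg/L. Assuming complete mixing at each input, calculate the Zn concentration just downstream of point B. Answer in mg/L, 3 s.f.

0.791 mg/L

19.0 µg/L = 0.019 mg/L.
After input A: C = (0.66·0.019 + 0.17·3.9) / 0.83 = 0.8139 mg/L.
14.3 µg/L = 0.0143 mg/L.
After input B: C = (0.83·0.8139 + 0.0249·0.0143) / 0.8549 = 0.7906 mg/L.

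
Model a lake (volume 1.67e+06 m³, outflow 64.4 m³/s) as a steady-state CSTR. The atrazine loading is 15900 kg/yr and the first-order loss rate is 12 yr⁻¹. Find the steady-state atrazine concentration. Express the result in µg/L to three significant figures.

Outflow Q = 64.4 m³/s × 3.156e+07 s/yr = 2.032e+09 m³/yr.
Steady-state CSTR mass balance: W = Q·C + k·V·C, so C = W/(Q + kV).
Q + kV = 2.032e+09 + 12·1.67e+06 = 2.052e+09 m³/yr.
C = 15900/2.052e+09 = 7.747e-06 kg/m³ = 0.007747 mg/L = 7.747 µg/L.

7.75 µg/L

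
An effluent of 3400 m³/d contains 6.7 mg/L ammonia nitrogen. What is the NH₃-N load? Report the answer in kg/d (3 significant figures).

3400 m³/d = 0.03935 m³/s.
Mass flux = Q·C = 0.03935 m³/s × 6.7 g/m³ = 0.2637 g/s.
= 0.2637 g/s × 86.4 = 22.78 kg/d.

22.8 kg/d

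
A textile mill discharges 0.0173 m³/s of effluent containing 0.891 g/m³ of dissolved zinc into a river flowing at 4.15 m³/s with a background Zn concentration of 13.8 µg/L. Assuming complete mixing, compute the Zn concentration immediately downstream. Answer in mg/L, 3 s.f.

0.0174 mg/L

13.8 µg/L = 0.0138 mg/L.
Flow-weighted mixing gives C = (0.0173·0.891 + 4.15·0.0138) / (0.0173 + 4.15) = 0.07268/4.167 = 0.01744 mg/L.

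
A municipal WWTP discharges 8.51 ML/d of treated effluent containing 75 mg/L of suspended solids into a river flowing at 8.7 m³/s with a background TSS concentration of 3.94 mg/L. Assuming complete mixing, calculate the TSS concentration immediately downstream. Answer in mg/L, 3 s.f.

4.74 mg/L

8.51 ML/d = 0.0985 m³/s.
Flow-weighted mixing gives C = (0.0985·75 + 8.7·3.94) / (0.0985 + 8.7) = 41.67/8.798 = 4.735 mg/L.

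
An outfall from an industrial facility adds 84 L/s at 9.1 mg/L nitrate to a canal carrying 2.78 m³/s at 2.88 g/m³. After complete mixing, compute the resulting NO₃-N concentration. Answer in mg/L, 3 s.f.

84 L/s = 0.084 m³/s.
Flow-weighted mixing gives C = (0.084·9.1 + 2.78·2.88) / (0.084 + 2.78) = 8.771/2.864 = 3.062 mg/L.

3.06 mg/L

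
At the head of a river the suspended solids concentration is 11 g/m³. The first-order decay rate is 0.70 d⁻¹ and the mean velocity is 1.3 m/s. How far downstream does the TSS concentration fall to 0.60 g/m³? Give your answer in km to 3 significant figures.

467 km

From C = C₀·e^(−kt), t = ln(C₀/C)/k = ln(11/0.60)/0.70 = 2.909/0.70 = 4.155 d.
Distance = v·t = 1.3 m/s × 3.59e+05 s = 4.667e+05 m = 466.7 km.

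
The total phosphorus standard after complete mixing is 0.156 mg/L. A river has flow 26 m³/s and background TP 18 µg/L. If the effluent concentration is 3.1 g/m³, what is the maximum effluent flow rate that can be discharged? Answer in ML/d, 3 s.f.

18 µg/L = 0.018 mg/L.
Mass balance at complete mixing: C_std·(Q_w + Q_r) = Q_w·C_e + Q_r·C_b.
Rearranging, Q_w = Q_r·(C_std − C_b)/(C_e − C_std) = 26·(0.156 − 0.018) / (3.1 − 0.156) = 1.219 m³/s.
= 105.3 ML/d.

105 ML/d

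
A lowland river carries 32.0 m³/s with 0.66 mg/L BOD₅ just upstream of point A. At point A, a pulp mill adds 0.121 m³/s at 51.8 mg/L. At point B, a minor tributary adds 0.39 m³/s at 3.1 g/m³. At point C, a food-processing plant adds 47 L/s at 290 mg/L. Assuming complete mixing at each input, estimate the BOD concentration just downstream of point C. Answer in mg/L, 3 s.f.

1.30 mg/L

After input A: C = (32·0.66 + 0.121·51.8) / 32.12 = 0.8526 mg/L.
After input B: C = (32.12·0.8526 + 0.39·3.1) / 32.51 = 0.8796 mg/L.
47 L/s = 0.047 m³/s.
After input C: C = (32.51·0.8796 + 0.047·290) / 32.56 = 1.297 mg/L.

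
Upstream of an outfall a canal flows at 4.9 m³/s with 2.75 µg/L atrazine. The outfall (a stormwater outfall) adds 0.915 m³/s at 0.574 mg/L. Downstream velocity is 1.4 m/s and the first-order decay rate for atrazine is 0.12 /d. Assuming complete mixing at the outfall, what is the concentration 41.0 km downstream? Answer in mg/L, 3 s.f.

0.0889 mg/L

2.75 µg/L = 0.00275 mg/L.
After complete mixing, C₀ = (0.915·0.574 + 4.9·0.00275) / 5.815 = 0.09264 mg/L.
Travel time t = 4.1e+04 m / 1.4 m/s = 2.929e+04 s = 0.339 d.
C = 0.09264·exp(−0.12·0.339) = 0.09264·0.9601 = 0.08894 mg/L.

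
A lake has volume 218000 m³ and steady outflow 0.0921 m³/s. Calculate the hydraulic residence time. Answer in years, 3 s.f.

0.0750 yr

Q = 0.0921 m³/s × 3.156e+07 s/yr = 2.906e+06 m³/yr.
Hydraulic residence time τ = V/Q = 218000/2.906e+06 = 0.07501 yr.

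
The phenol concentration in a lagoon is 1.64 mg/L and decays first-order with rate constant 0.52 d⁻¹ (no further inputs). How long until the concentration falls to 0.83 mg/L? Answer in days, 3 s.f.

1.31 d

t = ln(C₀/C)/k = ln(1.64/0.83)/0.52 = 0.681/0.52 = 1.31 d.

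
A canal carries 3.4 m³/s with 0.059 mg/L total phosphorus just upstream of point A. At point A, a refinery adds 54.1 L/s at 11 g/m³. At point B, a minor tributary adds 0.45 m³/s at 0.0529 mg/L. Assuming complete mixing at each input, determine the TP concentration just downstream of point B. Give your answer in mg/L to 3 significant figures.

0.210 mg/L

54.1 L/s = 0.0541 m³/s.
After input A: C = (3.4·0.059 + 0.0541·11) / 3.454 = 0.2304 mg/L.
After input B: C = (3.454·0.2304 + 0.45·0.0529) / 3.904 = 0.2099 mg/L.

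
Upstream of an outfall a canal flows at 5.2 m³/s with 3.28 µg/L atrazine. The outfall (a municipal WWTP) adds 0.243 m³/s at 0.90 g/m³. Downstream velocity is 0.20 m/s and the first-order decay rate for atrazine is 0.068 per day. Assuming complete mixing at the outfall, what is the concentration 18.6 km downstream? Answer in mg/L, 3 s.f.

3.28 µg/L = 0.00328 mg/L.
After complete mixing, C₀ = (0.243·0.9 + 5.2·0.00328) / 5.443 = 0.04331 mg/L.
Travel time t = 1.86e+04 m / 0.20 m/s = 9.3e+04 s = 1.076 d.
C = 0.04331·exp(−0.068·1.076) = 0.04331·0.9294 = 0.04026 mg/L.

0.0403 mg/L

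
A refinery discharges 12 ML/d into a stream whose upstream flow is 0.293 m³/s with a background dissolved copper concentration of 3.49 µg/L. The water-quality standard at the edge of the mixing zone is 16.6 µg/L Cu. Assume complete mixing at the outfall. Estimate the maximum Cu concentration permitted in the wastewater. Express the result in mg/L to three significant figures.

0.0443 mg/L

12 ML/d = 0.1389 m³/s.
3.49 µg/L = 0.00349 mg/L.
16.6 µg/L = 0.0166 mg/L.
Mass balance: 0.0166·0.4319 = 0.1389·Cₑ + 0.293·0.00349.
Cₑ = (0.007169 − 0.001023) / 0.1389 = 0.04426 mg/L.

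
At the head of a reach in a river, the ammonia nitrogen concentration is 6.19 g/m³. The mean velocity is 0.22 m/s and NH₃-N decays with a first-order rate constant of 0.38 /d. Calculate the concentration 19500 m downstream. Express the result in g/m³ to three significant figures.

4.19 g/m³

Travel time t = 19500 m / 0.22 m/s = 1.95e+04/0.22 = 8.864e+04 s = 1.026 d.
First-order decay: C = 6.19·exp(−0.38·1.026) = 6.19·0.6772 = 4.192 g/m³.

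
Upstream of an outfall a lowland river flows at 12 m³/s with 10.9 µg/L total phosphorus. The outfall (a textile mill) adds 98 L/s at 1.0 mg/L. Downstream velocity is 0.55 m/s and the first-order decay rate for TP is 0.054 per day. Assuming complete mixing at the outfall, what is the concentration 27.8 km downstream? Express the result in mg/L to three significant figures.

0.0183 mg/L

98 L/s = 0.098 m³/s.
10.9 µg/L = 0.0109 mg/L.
After complete mixing, C₀ = (0.098·1 + 12·0.0109) / 12.1 = 0.01891 mg/L.
Travel time t = 2.78e+04 m / 0.55 m/s = 5.055e+04 s = 0.585 d.
C = 0.01891·exp(−0.054·0.585) = 0.01891·0.9689 = 0.01832 mg/L.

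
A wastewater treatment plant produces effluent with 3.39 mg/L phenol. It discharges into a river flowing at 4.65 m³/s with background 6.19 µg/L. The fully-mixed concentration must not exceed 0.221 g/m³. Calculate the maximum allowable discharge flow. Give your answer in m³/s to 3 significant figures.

6.19 µg/L = 0.00619 mg/L.
Mass balance at complete mixing: C_std·(Q_w + Q_r) = Q_w·C_e + Q_r·C_b.
Rearranging, Q_w = Q_r·(C_std − C_b)/(C_e − C_std) = 4.65·(0.221 − 0.00619) / (3.39 − 0.221) = 0.3152 m³/s.

0.315 m³/s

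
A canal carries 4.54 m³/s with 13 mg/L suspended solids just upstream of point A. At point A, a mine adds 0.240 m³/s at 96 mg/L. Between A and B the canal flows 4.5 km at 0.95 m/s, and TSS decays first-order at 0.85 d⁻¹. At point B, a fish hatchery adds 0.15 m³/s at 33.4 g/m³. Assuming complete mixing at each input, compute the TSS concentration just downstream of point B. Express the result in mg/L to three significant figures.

After input A: C = (4.54·13 + 0.24·96) / 4.78 = 17.17 mg/L.
Over the 4.5 km reach to input B (t = 4737 s = 0.05482 d), decay gives C = 17.17·exp(−0.85·0.05482) = 16.39 mg/L.
After input B: C = (4.78·16.39 + 0.15·33.4) / 4.93 = 16.9 mg/L.

16.9 mg/L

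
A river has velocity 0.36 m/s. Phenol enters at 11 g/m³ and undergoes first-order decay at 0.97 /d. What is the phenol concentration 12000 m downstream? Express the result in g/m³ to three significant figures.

Travel time t = 12000 m / 0.36 m/s = 1.2e+04/0.36 = 3.333e+04 s = 0.3858 d.
First-order decay: C = 11·exp(−0.97·0.3858) = 11·0.6878 = 7.566 g/m³.

7.57 g/m³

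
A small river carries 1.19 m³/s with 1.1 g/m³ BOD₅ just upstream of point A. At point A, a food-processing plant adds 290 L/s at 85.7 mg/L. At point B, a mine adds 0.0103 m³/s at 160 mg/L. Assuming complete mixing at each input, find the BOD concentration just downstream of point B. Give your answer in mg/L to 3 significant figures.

290 L/s = 0.29 m³/s.
After input A: C = (1.19·1.1 + 0.29·85.7) / 1.48 = 17.68 mg/L.
After input B: C = (1.48·17.68 + 0.0103·160) / 1.49 = 18.66 mg/L.

18.7 mg/L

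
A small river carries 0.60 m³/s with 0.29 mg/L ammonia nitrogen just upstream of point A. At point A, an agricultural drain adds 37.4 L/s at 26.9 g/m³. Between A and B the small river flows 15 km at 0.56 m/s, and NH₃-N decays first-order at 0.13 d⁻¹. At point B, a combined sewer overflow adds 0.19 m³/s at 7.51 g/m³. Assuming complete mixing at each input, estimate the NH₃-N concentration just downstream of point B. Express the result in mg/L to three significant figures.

37.4 L/s = 0.0374 m³/s.
After input A: C = (0.6·0.29 + 0.0374·26.9) / 0.6374 = 1.851 mg/L.
Over the 15 km reach to input B (t = 2.679e+04 s = 0.31 d), decay gives C = 1.851·exp(−0.13·0.31) = 1.778 mg/L.
After input B: C = (0.6374·1.778 + 0.19·7.51) / 0.8274 = 3.094 mg/L.

3.09 mg/L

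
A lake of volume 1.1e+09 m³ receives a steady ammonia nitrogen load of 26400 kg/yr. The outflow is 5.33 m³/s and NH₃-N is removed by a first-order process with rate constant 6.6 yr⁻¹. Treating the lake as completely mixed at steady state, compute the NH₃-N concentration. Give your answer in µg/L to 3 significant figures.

Outflow Q = 5.33 m³/s × 3.156e+07 s/yr = 1.682e+08 m³/yr.
Steady-state CSTR mass balance: W = Q·C + k·V·C, so C = W/(Q + kV).
Q + kV = 1.682e+08 + 6.6·1.1e+09 = 7.428e+09 m³/yr.
C = 26400/7.428e+09 = 3.554e-06 kg/m³ = 0.003554 mg/L = 3.554 µg/L.

3.55 µg/L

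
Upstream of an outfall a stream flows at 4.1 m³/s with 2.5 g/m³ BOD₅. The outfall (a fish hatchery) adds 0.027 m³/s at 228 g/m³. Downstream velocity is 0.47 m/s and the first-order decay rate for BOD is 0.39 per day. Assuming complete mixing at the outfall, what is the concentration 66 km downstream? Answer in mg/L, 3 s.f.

After complete mixing, C₀ = (0.027·228 + 4.1·2.5) / 4.127 = 3.975 mg/L.
Travel time t = 6.6e+04 m / 0.47 m/s = 1.404e+05 s = 1.625 d.
C = 3.975·exp(−0.39·1.625) = 3.975·0.5305 = 2.109 mg/L.

2.11 mg/L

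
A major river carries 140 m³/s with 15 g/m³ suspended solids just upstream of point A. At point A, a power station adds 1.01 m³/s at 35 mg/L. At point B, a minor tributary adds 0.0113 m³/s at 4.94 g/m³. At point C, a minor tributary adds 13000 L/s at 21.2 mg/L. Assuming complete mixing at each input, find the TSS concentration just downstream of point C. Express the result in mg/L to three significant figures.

After input A: C = (140·15 + 1.01·35) / 141 = 15.14 mg/L.
After input B: C = (141·15.14 + 0.0113·4.94) / 141 = 15.14 mg/L.
13000 L/s = 13 m³/s.
After input C: C = (141·15.14 + 13·21.2) / 154 = 15.65 mg/L.

15.7 mg/L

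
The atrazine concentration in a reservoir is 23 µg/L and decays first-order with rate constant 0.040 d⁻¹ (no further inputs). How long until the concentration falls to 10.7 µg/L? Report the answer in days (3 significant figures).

t = ln(C₀/C)/k = ln(23/10.7)/0.040 = 0.7653/0.040 = 19.13 d.

19.1 d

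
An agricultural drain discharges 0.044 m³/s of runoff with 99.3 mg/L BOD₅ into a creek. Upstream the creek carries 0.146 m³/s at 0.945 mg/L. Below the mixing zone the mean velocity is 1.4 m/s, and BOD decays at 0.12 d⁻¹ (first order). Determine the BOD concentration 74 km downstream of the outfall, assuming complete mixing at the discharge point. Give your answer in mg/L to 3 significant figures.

22.0 mg/L

After complete mixing, C₀ = (0.044·99.3 + 0.146·0.945) / 0.19 = 23.72 mg/L.
Travel time t = 7.4e+04 m / 1.4 m/s = 5.286e+04 s = 0.6118 d.
C = 23.72·exp(−0.12·0.6118) = 23.72·0.9292 = 22.04 mg/L.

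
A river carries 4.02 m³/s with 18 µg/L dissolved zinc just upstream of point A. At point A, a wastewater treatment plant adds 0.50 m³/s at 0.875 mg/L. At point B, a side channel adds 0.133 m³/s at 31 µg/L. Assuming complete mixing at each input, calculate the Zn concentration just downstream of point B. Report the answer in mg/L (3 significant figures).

18 µg/L = 0.018 mg/L.
After input A: C = (4.02·0.018 + 0.5·0.875) / 4.52 = 0.1128 mg/L.
31 µg/L = 0.031 mg/L.
After input B: C = (4.52·0.1128 + 0.133·0.031) / 4.653 = 0.1105 mg/L.

0.110 mg/L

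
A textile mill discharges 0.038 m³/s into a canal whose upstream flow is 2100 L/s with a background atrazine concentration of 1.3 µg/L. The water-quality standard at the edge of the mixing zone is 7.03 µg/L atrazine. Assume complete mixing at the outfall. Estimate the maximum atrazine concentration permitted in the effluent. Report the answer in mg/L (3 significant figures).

0.324 mg/L

2100 L/s = 2.1 m³/s.
1.3 µg/L = 0.0013 mg/L.
7.03 µg/L = 0.00703 mg/L.
Mass balance: 0.00703·2.138 = 0.038·Cₑ + 2.1·0.0013.
Cₑ = (0.01503 − 0.00273) / 0.038 = 0.3237 mg/L.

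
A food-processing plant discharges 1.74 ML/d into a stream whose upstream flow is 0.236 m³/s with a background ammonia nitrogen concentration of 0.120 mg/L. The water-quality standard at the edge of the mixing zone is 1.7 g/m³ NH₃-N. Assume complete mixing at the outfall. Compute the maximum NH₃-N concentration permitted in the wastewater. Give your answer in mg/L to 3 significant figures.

20.2 mg/L

1.74 ML/d = 0.02014 m³/s.
Mass balance: 1.7·0.2561 = 0.02014·Cₑ + 0.236·0.12.
Cₑ = (0.4354 − 0.02832) / 0.02014 = 20.22 mg/L.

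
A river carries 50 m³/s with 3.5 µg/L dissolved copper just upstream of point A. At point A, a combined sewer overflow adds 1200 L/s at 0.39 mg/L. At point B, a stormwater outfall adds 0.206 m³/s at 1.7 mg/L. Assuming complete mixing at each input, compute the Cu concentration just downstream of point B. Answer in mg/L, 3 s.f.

3.5 µg/L = 0.0035 mg/L.
1200 L/s = 1.2 m³/s.
After input A: C = (50·0.0035 + 1.2·0.39) / 51.2 = 0.01256 mg/L.
After input B: C = (51.2·0.01256 + 0.206·1.7) / 51.41 = 0.01932 mg/L.

0.0193 mg/L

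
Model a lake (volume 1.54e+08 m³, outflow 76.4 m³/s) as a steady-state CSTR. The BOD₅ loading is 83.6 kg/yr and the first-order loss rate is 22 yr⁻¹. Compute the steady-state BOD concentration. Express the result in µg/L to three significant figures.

0.0144 µg/L

Outflow Q = 76.4 m³/s × 3.156e+07 s/yr = 2.411e+09 m³/yr.
Steady-state CSTR mass balance: W = Q·C + k·V·C, so C = W/(Q + kV).
Q + kV = 2.411e+09 + 22·1.54e+08 = 5.799e+09 m³/yr.
C = 83.6/5.799e+09 = 1.442e-08 kg/m³ = 1.442e-05 mg/L = 0.01442 µg/L.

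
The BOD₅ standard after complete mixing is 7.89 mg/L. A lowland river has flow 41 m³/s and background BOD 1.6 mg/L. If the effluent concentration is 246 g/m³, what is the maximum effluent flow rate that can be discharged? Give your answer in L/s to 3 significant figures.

Mass balance at complete mixing: C_std·(Q_w + Q_r) = Q_w·C_e + Q_r·C_b.
Rearranging, Q_w = Q_r·(C_std − C_b)/(C_e − C_std) = 41·(7.89 − 1.6) / (246 − 7.89) = 1.083 m³/s.
= 1083 L/s.

1080 L/s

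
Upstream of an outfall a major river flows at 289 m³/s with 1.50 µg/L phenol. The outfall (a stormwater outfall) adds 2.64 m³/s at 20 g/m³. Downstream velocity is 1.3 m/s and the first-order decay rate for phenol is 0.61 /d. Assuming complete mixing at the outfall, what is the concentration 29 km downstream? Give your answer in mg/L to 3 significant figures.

0.156 mg/L

1.50 µg/L = 0.0015 mg/L.
After complete mixing, C₀ = (2.64·20 + 289·0.0015) / 291.6 = 0.1825 mg/L.
Travel time t = 2.9e+04 m / 1.3 m/s = 2.231e+04 s = 0.2582 d.
C = 0.1825·exp(−0.61·0.2582) = 0.1825·0.8543 = 0.1559 mg/L.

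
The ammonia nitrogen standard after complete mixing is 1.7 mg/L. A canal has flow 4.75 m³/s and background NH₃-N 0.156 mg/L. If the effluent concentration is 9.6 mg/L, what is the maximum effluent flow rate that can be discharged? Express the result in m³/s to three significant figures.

Mass balance at complete mixing: C_std·(Q_w + Q_r) = Q_w·C_e + Q_r·C_b.
Rearranging, Q_w = Q_r·(C_std − C_b)/(C_e − C_std) = 4.75·(1.7 − 0.156) / (9.6 − 1.7) = 0.9284 m³/s.

0.928 m³/s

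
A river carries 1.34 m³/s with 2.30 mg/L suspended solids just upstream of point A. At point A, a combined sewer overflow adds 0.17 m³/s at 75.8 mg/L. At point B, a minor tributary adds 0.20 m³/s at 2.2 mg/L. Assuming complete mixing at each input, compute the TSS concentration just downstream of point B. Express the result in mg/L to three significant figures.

After input A: C = (1.34·2.3 + 0.17·75.8) / 1.51 = 10.57 mg/L.
After input B: C = (1.51·10.57 + 0.2·2.2) / 1.71 = 9.595 mg/L.

9.60 mg/L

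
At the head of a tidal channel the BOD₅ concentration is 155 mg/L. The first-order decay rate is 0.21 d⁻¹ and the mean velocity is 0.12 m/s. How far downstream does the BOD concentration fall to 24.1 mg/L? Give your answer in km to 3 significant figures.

From C = C₀·e^(−kt), t = ln(C₀/C)/k = ln(155/24.1)/0.21 = 1.861/0.21 = 8.863 d.
Distance = v·t = 0.12 m/s × 7.658e+05 s = 9.189e+04 m = 91.89 km.

91.9 km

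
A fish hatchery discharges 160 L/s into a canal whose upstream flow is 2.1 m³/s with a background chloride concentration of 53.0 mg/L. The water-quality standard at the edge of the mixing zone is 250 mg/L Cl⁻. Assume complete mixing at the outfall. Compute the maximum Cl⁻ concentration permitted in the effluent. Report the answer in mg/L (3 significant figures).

2840 mg/L

160 L/s = 0.16 m³/s.
Mass balance: 250·2.26 = 0.16·Cₑ + 2.1·53.
Cₑ = (565 − 111.3) / 0.16 = 2836 mg/L.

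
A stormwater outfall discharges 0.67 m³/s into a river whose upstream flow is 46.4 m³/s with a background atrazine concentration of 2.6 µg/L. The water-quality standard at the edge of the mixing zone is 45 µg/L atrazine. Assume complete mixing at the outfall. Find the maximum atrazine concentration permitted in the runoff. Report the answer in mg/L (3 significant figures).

2.6 µg/L = 0.0026 mg/L.
45 µg/L = 0.045 mg/L.
Mass balance: 0.045·47.07 = 0.67·Cₑ + 46.4·0.0026.
Cₑ = (2.118 − 0.1206) / 0.67 = 2.981 mg/L.

2.98 mg/L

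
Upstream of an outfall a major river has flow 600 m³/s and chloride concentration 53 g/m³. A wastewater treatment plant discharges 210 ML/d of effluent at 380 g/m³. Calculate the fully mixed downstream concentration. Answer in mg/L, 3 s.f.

210 ML/d = 2.431 m³/s.
By mass balance at complete mixing, C = (2.431·380 + 600·53) / (2.431 + 600) = 3.272e+04/602.4 = 54.32 mg/L.

54.3 mg/L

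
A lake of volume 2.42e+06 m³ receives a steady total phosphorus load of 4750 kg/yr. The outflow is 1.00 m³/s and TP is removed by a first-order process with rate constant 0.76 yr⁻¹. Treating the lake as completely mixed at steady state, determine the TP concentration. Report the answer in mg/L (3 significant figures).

0.142 mg/L

Outflow Q = 1.00 m³/s × 3.156e+07 s/yr = 3.156e+07 m³/yr.
Steady-state CSTR mass balance: W = Q·C + k·V·C, so C = W/(Q + kV).
Q + kV = 3.156e+07 + 0.76·2.42e+06 = 3.34e+07 m³/yr.
C = 4750/3.34e+07 = 0.0001422 kg/m³ = 0.1422 mg/L.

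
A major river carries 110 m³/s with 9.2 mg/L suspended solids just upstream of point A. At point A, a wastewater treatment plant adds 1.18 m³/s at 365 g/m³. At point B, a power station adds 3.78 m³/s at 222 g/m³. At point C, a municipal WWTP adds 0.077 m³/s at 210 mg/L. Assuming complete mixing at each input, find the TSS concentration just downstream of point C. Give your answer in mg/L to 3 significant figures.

After input A: C = (110·9.2 + 1.18·365) / 111.2 = 12.98 mg/L.
After input B: C = (111.2·12.98 + 3.78·222) / 115 = 19.85 mg/L.
After input C: C = (115·19.85 + 0.077·210) / 115 = 19.98 mg/L.

20.0 mg/L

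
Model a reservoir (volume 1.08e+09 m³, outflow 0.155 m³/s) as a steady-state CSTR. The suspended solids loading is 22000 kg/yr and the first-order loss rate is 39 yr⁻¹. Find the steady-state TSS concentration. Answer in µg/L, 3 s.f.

0.522 µg/L

Outflow Q = 0.155 m³/s × 3.156e+07 s/yr = 4.891e+06 m³/yr.
Steady-state CSTR mass balance: W = Q·C + k·V·C, so C = W/(Q + kV).
Q + kV = 4.891e+06 + 39·1.08e+09 = 4.212e+10 m³/yr.
C = 22000/4.212e+10 = 5.223e-07 kg/m³ = 0.0005223 mg/L = 0.5223 µg/L.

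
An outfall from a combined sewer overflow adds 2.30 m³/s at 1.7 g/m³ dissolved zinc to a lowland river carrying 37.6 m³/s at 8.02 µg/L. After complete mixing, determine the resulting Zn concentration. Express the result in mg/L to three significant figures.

8.02 µg/L = 0.00802 mg/L.
By mass balance at complete mixing, C = (2.3·1.7 + 37.6·0.00802) / (2.3 + 37.6) = 4.212/39.9 = 0.1056 mg/L.

0.106 mg/L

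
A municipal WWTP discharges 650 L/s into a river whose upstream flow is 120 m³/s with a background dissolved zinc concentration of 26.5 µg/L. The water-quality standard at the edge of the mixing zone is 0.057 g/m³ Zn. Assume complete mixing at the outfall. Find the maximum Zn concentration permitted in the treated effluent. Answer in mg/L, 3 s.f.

650 L/s = 0.65 m³/s.
26.5 µg/L = 0.0265 mg/L.
Mass balance: 0.057·120.7 = 0.65·Cₑ + 120·0.0265.
Cₑ = (6.877 − 3.18) / 0.65 = 5.688 mg/L.

5.69 mg/L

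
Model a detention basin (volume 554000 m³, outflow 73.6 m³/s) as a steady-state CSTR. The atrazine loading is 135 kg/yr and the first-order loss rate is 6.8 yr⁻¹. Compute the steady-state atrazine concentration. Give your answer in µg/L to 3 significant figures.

0.0580 µg/L

Outflow Q = 73.6 m³/s × 3.156e+07 s/yr = 2.323e+09 m³/yr.
Steady-state CSTR mass balance: W = Q·C + k·V·C, so C = W/(Q + kV).
Q + kV = 2.323e+09 + 6.8·554000 = 2.326e+09 m³/yr.
C = 135/2.326e+09 = 5.803e-08 kg/m³ = 5.803e-05 mg/L = 0.05803 µg/L.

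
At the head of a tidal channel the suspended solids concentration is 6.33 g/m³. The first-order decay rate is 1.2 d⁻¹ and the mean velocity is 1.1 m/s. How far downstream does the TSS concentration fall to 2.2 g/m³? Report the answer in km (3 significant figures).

83.7 km

From C = C₀·e^(−kt), t = ln(C₀/C)/k = ln(6.33/2.2)/1.2 = 1.057/1.2 = 0.8807 d.
Distance = v·t = 1.1 m/s × 7.609e+04 s = 8.37e+04 m = 83.7 km.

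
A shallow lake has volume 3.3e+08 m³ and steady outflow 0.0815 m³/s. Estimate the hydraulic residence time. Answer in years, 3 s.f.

128 yr

Q = 0.0815 m³/s × 3.156e+07 s/yr = 2.572e+06 m³/yr.
Hydraulic residence time τ = V/Q = 3.3e+08/2.572e+06 = 128.3 yr.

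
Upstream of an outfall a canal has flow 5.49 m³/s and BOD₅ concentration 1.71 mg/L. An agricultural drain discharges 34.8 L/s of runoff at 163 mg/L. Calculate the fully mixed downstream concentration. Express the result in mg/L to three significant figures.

2.73 mg/L

34.8 L/s = 0.0348 m³/s.
Conservation of mass across the mixing zone: C = (0.0348·163 + 5.49·1.71) / (0.0348 + 5.49) = 15.06/5.525 = 2.726 mg/L.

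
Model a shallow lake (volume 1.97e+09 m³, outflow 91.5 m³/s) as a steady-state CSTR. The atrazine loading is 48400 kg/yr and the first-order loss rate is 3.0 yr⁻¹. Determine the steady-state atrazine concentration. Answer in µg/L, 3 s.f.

5.50 µg/L

Outflow Q = 91.5 m³/s × 3.156e+07 s/yr = 2.888e+09 m³/yr.
Steady-state CSTR mass balance: W = Q·C + k·V·C, so C = W/(Q + kV).
Q + kV = 2.888e+09 + 3.0·1.97e+09 = 8.798e+09 m³/yr.
C = 48400/8.798e+09 = 5.502e-06 kg/m³ = 0.005502 mg/L = 5.502 µg/L.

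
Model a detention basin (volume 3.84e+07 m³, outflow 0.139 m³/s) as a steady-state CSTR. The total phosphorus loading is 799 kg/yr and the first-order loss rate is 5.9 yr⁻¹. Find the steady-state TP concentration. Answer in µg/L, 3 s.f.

Outflow Q = 0.139 m³/s × 3.156e+07 s/yr = 4.387e+06 m³/yr.
Steady-state CSTR mass balance: W = Q·C + k·V·C, so C = W/(Q + kV).
Q + kV = 4.387e+06 + 5.9·3.84e+07 = 2.309e+08 m³/yr.
C = 799/2.309e+08 = 3.46e-06 kg/m³ = 0.00346 mg/L = 3.46 µg/L.

3.46 µg/L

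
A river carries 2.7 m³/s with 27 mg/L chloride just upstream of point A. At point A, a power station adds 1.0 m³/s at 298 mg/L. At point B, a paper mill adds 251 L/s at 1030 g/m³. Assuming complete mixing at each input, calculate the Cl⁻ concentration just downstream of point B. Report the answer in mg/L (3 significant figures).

159 mg/L

After input A: C = (2.7·27 + 1·298) / 3.7 = 100.2 mg/L.
251 L/s = 0.251 m³/s.
After input B: C = (3.7·100.2 + 0.251·1030) / 3.951 = 159.3 mg/L.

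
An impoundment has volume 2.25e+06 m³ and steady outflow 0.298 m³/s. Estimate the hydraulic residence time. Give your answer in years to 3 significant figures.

Q = 0.298 m³/s × 3.156e+07 s/yr = 9.404e+06 m³/yr.
Hydraulic residence time τ = V/Q = 2.25e+06/9.404e+06 = 0.2393 yr.

0.239 yr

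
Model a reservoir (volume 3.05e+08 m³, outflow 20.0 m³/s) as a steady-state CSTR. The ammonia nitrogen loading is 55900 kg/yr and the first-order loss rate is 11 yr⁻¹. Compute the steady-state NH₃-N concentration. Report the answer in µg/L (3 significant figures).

14.0 µg/L

Outflow Q = 20.0 m³/s × 3.156e+07 s/yr = 6.312e+08 m³/yr.
Steady-state CSTR mass balance: W = Q·C + k·V·C, so C = W/(Q + kV).
Q + kV = 6.312e+08 + 11·3.05e+08 = 3.986e+09 m³/yr.
C = 55900/3.986e+09 = 1.402e-05 kg/m³ = 0.01402 mg/L = 14.02 µg/L.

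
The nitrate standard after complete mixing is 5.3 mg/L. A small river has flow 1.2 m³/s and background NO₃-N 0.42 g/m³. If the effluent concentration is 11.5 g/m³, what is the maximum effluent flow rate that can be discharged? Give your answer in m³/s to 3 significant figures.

0.945 m³/s

Mass balance at complete mixing: C_std·(Q_w + Q_r) = Q_w·C_e + Q_r·C_b.
Rearranging, Q_w = Q_r·(C_std − C_b)/(C_e − C_std) = 1.2·(5.3 − 0.42) / (11.5 − 5.3) = 0.9445 m³/s.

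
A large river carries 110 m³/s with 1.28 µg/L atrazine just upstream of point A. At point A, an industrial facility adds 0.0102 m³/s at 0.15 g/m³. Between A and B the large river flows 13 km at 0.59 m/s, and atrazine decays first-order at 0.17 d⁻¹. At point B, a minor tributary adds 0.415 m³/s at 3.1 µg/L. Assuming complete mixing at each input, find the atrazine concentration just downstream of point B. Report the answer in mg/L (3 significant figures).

1.28 µg/L = 0.00128 mg/L.
After input A: C = (110·0.00128 + 0.0102·0.15) / 110 = 0.001294 mg/L.
Over the 13 km reach to input B (t = 2.203e+04 s = 0.255 d), decay gives C = 0.001294·exp(−0.17·0.255) = 0.001239 mg/L.
3.1 µg/L = 0.0031 mg/L.
After input B: C = (110·0.001239 + 0.415·0.0031) / 110.4 = 0.001246 mg/L.

0.00125 mg/L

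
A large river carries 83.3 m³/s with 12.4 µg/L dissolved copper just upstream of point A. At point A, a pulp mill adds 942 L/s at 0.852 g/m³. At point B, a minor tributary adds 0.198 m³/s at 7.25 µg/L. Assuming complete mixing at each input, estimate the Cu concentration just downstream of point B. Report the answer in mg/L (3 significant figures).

0.0218 mg/L

12.4 µg/L = 0.0124 mg/L.
942 L/s = 0.942 m³/s.
After input A: C = (83.3·0.0124 + 0.942·0.852) / 84.24 = 0.02179 mg/L.
7.25 µg/L = 0.00725 mg/L.
After input B: C = (84.24·0.02179 + 0.198·0.00725) / 84.44 = 0.02175 mg/L.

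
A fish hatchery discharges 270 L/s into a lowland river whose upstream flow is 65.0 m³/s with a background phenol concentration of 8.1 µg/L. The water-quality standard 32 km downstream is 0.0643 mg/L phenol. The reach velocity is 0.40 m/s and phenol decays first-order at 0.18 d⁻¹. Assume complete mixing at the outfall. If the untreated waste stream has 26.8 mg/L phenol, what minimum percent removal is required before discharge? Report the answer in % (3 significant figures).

38.8 %

270 L/s = 0.27 m³/s.
8.1 µg/L = 0.0081 mg/L.
Travel time to the compliance point: t = 3.2e+04/0.40 = 8e+04 s = 0.9259 d; decay factor exp(−0.18·0.9259) = 0.8465.
So the concentration just after mixing may be at most 0.0643/0.8465 = 0.07596 mg/L.
Mass balance: 0.07596·65.27 = 0.27·Cₑ + 65·0.0081.
Cₑ = (4.958 − 0.5265) / 0.27 = 16.41 mg/L.
Required removal = 1 − 16.41/26.8 = 38.76 %.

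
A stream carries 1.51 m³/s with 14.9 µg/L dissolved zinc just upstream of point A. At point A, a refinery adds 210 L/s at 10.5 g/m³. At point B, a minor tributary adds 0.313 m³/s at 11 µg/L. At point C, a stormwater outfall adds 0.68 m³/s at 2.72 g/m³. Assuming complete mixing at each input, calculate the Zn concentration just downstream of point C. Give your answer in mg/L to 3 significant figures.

14.9 µg/L = 0.0149 mg/L.
210 L/s = 0.21 m³/s.
After input A: C = (1.51·0.0149 + 0.21·10.5) / 1.72 = 1.295 mg/L.
11 µg/L = 0.011 mg/L.
After input B: C = (1.72·1.295 + 0.313·0.011) / 2.033 = 1.097 mg/L.
After input C: C = (2.033·1.097 + 0.68·2.72) / 2.713 = 1.504 mg/L.

1.50 mg/L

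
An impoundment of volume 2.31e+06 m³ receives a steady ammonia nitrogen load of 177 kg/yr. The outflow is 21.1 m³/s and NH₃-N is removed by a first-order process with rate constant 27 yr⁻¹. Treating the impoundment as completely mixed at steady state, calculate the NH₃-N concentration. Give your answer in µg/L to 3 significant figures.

0.243 µg/L

Outflow Q = 21.1 m³/s × 3.156e+07 s/yr = 6.659e+08 m³/yr.
Steady-state CSTR mass balance: W = Q·C + k·V·C, so C = W/(Q + kV).
Q + kV = 6.659e+08 + 27·2.31e+06 = 7.282e+08 m³/yr.
C = 177/7.282e+08 = 2.431e-07 kg/m³ = 0.0002431 mg/L = 0.2431 µg/L.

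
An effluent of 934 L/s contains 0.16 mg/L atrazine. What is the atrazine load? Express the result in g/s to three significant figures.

0.149 g/s

934 L/s = 0.934 m³/s.
Mass flux = Q·C = 0.934 m³/s × 0.16 g/m³ = 0.1494 g/s.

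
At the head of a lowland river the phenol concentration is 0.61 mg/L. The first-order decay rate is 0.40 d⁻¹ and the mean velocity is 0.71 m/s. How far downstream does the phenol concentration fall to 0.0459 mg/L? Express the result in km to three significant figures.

From C = C₀·e^(−kt), t = ln(C₀/C)/k = ln(0.61/0.0459)/0.40 = 2.587/0.40 = 6.467 d.
Distance = v·t = 0.71 m/s × 5.588e+05 s = 3.967e+05 m = 396.7 km.

397 km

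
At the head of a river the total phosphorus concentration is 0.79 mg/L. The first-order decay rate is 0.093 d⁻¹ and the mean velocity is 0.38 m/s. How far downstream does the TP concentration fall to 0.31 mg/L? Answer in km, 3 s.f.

From C = C₀·e^(−kt), t = ln(C₀/C)/k = ln(0.79/0.31)/0.093 = 0.9355/0.093 = 10.06 d.
Distance = v·t = 0.38 m/s × 8.691e+05 s = 3.302e+05 m = 330.2 km.

330 km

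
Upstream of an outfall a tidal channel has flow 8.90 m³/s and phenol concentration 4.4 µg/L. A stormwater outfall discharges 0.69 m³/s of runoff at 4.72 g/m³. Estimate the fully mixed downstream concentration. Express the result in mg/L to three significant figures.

0.344 mg/L

4.4 µg/L = 0.0044 mg/L.
By mass balance at complete mixing, C = (0.69·4.72 + 8.9·0.0044) / (0.69 + 8.9) = 3.296/9.59 = 0.3437 mg/L.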